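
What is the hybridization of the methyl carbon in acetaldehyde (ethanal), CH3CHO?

sp^3

The methyl carbon carries 4 σ bonds, giving a steric number of 4, so it is sp3.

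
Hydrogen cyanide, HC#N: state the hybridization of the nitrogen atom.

The nitrogen atom has 1 σ bond and 1 lone pair, plus two π bonds: steric number 2 → sp.

sp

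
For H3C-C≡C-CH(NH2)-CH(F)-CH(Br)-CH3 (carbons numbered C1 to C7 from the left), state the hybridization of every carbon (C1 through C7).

C1 is sp3: 4 σ bonds, 4 electron-density regions.
C2: 2 σ bonds, plus two π bonds — 2 electron domains, sp.
C3 is sp: 2 σ bonds, plus two π bonds, 2 electron-density regions.
C4 (4 σ bonds) has steric number 4: sp3.
C5 — 4 σ bonds. Steric number 4, so sp3.
C6 — 4 σ bonds. Steric number 4, so sp3.
C7: 4 σ bonds; 4 regions of electron density → sp3.

C1 sp3, C2 sp, C3 sp, C4 sp3, C5 sp3, C6 sp3, C7 sp3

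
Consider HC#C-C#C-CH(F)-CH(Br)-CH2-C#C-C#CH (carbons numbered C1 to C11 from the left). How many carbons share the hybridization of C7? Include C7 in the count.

C7 is sp3 (only σ bonds).
C1: sp
C2: sp
C3: sp
C4: sp
C5: sp3 ✓
C6: sp3 ✓
C7: sp3 ✓
C8: sp
C9: sp
C10: sp
C11: sp
3 carbons are sp3.

3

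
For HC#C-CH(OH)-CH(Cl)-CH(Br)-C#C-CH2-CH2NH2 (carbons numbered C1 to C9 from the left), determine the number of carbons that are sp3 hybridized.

C1: sp
C2: sp
C3: sp3 ✓
C4: sp3 ✓
C5: sp3 ✓
C6: sp
C7: sp
C8: sp3 ✓
C9: sp3 ✓
C3, C4, C5, C8, C9 → 5 sp3 carbons.

5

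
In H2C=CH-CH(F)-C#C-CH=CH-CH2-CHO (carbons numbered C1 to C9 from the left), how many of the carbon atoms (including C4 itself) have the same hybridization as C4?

2

C4 is sp (two π bonds).
C1: sp2
C2: sp2
C3: sp3
C4: sp ✓
C5: sp ✓
C6: sp2
C7: sp2
C8: sp3
C9: sp2
2 carbons are sp.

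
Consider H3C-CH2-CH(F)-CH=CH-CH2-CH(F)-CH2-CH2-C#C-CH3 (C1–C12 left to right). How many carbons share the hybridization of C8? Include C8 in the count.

C8 is sp3 (only σ bonds).
C1: sp3 ✓
C2: sp3 ✓
C3: sp3 ✓
C4: sp2
C5: sp2
C6: sp3 ✓
C7: sp3 ✓
C8: sp3 ✓
C9: sp3 ✓
C10: sp
C11: sp
C12: sp3 ✓
8 carbons are sp3.

8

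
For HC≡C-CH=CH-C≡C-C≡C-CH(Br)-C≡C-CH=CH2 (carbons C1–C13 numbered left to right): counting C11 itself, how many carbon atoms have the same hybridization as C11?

8

C11 is sp (two π bonds).
C1: sp ✓
C2: sp ✓
C3: sp2
C4: sp2
C5: sp ✓
C6: sp ✓
C7: sp ✓
C8: sp ✓
C9: sp3
C10: sp ✓
C11: sp ✓
C12: sp2
C13: sp2
8 carbons are sp.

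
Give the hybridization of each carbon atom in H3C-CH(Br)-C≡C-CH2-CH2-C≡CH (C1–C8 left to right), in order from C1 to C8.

C1 — 4 σ bonds. Steric number 4, so sp3.
C2 is sp3: 4 σ bonds, 4 electron-density regions.
C3 has 2 σ bonds, plus two π bonds: steric number 2 → sp.
C4 is sp: 2 σ bonds, plus two π bonds, 2 electron-density regions.
C5: 4 σ bonds — 4 electron domains, sp3.
C6: 4 σ bonds; 4 regions of electron density → sp3.
C7 (2 σ bonds, plus two π bonds) has steric number 2: sp.
C8 (2 σ bonds, plus two π bonds) has steric number 2: sp.

C1 sp3, C2 sp3, C3 sp, C4 sp, C5 sp3, C6 sp3, C7 sp, C8 sp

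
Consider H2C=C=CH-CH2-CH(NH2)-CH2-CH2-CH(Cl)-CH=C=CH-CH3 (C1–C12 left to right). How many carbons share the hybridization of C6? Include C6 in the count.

6

C6 is sp3 (only σ bonds).
C1: sp2
C2: sp
C3: sp2
C4: sp3 ✓
C5: sp3 ✓
C6: sp3 ✓
C7: sp3 ✓
C8: sp3 ✓
C9: sp2
C10: sp
C11: sp2
C12: sp3 ✓
6 carbons are sp3.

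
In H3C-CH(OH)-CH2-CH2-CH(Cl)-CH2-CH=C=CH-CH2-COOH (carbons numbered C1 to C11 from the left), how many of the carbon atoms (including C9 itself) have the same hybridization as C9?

3

C9 is sp2 (one π bond).
C1: sp3
C2: sp3
C3: sp3
C4: sp3
C5: sp3
C6: sp3
C7: sp2 ✓
C8: sp
C9: sp2 ✓
C10: sp3
C11: sp2 ✓
3 carbons are sp2.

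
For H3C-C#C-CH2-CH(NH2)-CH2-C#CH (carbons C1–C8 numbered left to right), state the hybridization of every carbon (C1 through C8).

C1 — 4 σ bonds. Steric number 4, so sp3.
C2: 2 σ bonds, plus two π bonds — 2 electron domains, sp.
C3 carries 2 σ bonds, plus two π bonds, giving a steric number of 2, so it is sp.
C4 (4 σ bonds) has steric number 4: sp3.
C5 has 4 σ bonds: steric number 4 → sp3.
C6 carries 4 σ bonds, giving a steric number of 4, so it is sp3.
C7 (2 σ bonds, plus two π bonds) has steric number 2: sp.
C8: 2 σ bonds, plus two π bonds — 2 electron domains, sp.

C1 sp3, C2 sp, C3 sp, C4 sp3, C5 sp3, C6 sp3, C7 sp, C8 sp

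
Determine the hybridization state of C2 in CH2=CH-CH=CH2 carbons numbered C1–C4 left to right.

sp^2

C2: 3 σ bonds, plus one π bond — 3 electron domains, sp2.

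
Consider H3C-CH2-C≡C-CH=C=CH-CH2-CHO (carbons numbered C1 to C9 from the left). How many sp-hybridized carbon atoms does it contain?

3

C1: sp3
C2: sp3
C3: sp ✓
C4: sp ✓
C5: sp2
C6: sp ✓
C7: sp2
C8: sp3
C9: sp2
C3, C4, C6 → 3 sp carbons.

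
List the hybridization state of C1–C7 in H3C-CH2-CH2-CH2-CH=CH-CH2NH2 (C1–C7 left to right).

C1: 4 σ bonds — 4 electron domains, sp3.
C2 — 4 σ bonds. Steric number 4, so sp3.
C3: 4 σ bonds; 4 regions of electron density → sp3.
C4: 4 σ bonds — 4 electron domains, sp3.
C5: 3 σ bonds, plus one π bond; 3 regions of electron density → sp2.
C6: 3 σ bonds, plus one π bond; 3 regions of electron density → sp2.
C7 is sp3: 4 σ bonds, 4 electron-density regions.

C1 sp3, C2 sp3, C3 sp3, C4 sp3, C5 sp2, C6 sp2, C7 sp3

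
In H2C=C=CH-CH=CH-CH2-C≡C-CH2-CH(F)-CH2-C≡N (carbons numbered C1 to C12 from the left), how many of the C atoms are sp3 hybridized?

C1: sp2
C2: sp
C3: sp2
C4: sp2
C5: sp2
C6: sp3 ✓
C7: sp
C8: sp
C9: sp3 ✓
C10: sp3 ✓
C11: sp3 ✓
C12: sp
C6, C9, C10, C11 → 4 sp3 carbons.

4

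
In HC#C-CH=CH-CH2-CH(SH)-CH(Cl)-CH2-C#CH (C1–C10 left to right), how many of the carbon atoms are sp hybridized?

4

C1: sp ✓
C2: sp ✓
C3: sp2
C4: sp2
C5: sp3
C6: sp3
C7: sp3
C8: sp3
C9: sp ✓
C10: sp ✓
C1, C2, C9, C10 → 4 sp carbons.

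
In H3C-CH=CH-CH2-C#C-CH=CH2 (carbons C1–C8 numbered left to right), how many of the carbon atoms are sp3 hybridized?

2

C1: sp3 ✓
C2: sp2
C3: sp2
C4: sp3 ✓
C5: sp
C6: sp
C7: sp2
C8: sp2
C1, C4 → 2 sp3 carbons.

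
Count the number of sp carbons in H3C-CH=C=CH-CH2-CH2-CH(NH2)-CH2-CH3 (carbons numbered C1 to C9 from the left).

C1: sp3
C2: sp2
C3: sp ✓
C4: sp2
C5: sp3
C6: sp3
C7: sp3
C8: sp3
C9: sp3
C3 → 1 sp carbon.

1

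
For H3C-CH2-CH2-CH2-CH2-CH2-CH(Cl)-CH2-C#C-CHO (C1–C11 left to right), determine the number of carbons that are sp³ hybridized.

8

C1: sp3 ✓
C2: sp3 ✓
C3: sp3 ✓
C4: sp3 ✓
C5: sp3 ✓
C6: sp3 ✓
C7: sp3 ✓
C8: sp3 ✓
C9: sp
C10: sp
C11: sp2
C1, C2, C3, C4, C5, C6, C7, C8 → 8 sp3 carbons.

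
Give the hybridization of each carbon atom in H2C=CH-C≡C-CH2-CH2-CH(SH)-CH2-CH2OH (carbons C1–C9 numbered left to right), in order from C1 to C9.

C1: 3 σ bonds, plus one π bond — 3 electron domains, sp2.
C2 has 3 σ bonds, plus one π bond: steric number 3 → sp2.
C3 — 2 σ bonds, plus two π bonds. Steric number 2, so sp.
C4 — 2 σ bonds, plus two π bonds. Steric number 2, so sp.
C5: 4 σ bonds — 4 electron domains, sp3.
C6: 4 σ bonds — 4 electron domains, sp3.
C7 carries 4 σ bonds, giving a steric number of 4, so it is sp3.
C8 is sp3: 4 σ bonds, 4 electron-density regions.
C9 is sp3: 4 σ bonds, 4 electron-density regions.

C1 sp2, C2 sp2, C3 sp, C4 sp, C5 sp3, C6 sp3, C7 sp3, C8 sp3, C9 sp3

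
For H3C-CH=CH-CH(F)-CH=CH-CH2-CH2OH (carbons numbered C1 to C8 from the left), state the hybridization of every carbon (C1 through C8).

C1 sp3, C2 sp2, C3 sp2, C4 sp3, C5 sp2, C6 sp2, C7 sp3, C8 sp3

C1: 4 σ bonds; 4 regions of electron density → sp3.
C2 is sp2: 3 σ bonds, plus one π bond, 3 electron-density regions.
C3 has 3 σ bonds, plus one π bond: steric number 3 → sp2.
C4: 4 σ bonds — 4 electron domains, sp3.
C5 is sp2: 3 σ bonds, plus one π bond, 3 electron-density regions.
C6: 3 σ bonds, plus one π bond — 3 electron domains, sp2.
C7 is sp3: 4 σ bonds, 4 electron-density regions.
C8 has 4 σ bonds: steric number 4 → sp3.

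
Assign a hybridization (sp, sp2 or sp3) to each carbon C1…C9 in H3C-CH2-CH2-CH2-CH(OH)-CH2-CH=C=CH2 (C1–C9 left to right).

C1 sp3, C2 sp3, C3 sp3, C4 sp3, C5 sp3, C6 sp3, C7 sp2, C8 sp, C9 sp2

C1 carries 4 σ bonds, giving a steric number of 4, so it is sp3.
C2 is sp3: 4 σ bonds, 4 electron-density regions.
C3 is sp3: 4 σ bonds, 4 electron-density regions.
C4 (4 σ bonds) has steric number 4: sp3.
C5 — 4 σ bonds. Steric number 4, so sp3.
C6 is sp3: 4 σ bonds, 4 electron-density regions.
C7 (3 σ bonds, plus one π bond) has steric number 3: sp2.
C8 carries 2 σ bonds, plus two π bonds, giving a steric number of 2, so it is sp.
C9 — 3 σ bonds, plus one π bond. Steric number 3, so sp2.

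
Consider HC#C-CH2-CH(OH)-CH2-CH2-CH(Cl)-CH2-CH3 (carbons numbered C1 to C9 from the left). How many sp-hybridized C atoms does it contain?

C1: sp ✓
C2: sp ✓
C3: sp3
C4: sp3
C5: sp3
C6: sp3
C7: sp3
C8: sp3
C9: sp3
C1, C2 → 2 sp carbons.

2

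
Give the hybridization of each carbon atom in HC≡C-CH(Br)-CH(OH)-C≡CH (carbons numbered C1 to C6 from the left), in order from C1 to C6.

C1 sp, C2 sp, C3 sp3, C4 sp3, C5 sp, C6 sp

C1 has 2 σ bonds, plus two π bonds: steric number 2 → sp.
C2 (2 σ bonds, plus two π bonds) has steric number 2: sp.
C3 — 4 σ bonds. Steric number 4, so sp3.
C4: 4 σ bonds; 4 regions of electron density → sp3.
C5 is sp: 2 σ bonds, plus two π bonds, 2 electron-density regions.
C6 — 2 σ bonds, plus two π bonds. Steric number 2, so sp.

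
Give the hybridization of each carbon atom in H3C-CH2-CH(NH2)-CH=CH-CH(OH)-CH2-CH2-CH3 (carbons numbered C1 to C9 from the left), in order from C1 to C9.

C1 carries 4 σ bonds, giving a steric number of 4, so it is sp3.
C2 — 4 σ bonds. Steric number 4, so sp3.
C3 is sp3: 4 σ bonds, 4 electron-density regions.
C4: 3 σ bonds, plus one π bond; 3 regions of electron density → sp2.
C5: 3 σ bonds, plus one π bond — 3 electron domains, sp2.
C6: 4 σ bonds; 4 regions of electron density → sp3.
C7 is sp3: 4 σ bonds, 4 electron-density regions.
C8 has 4 σ bonds: steric number 4 → sp3.
C9: 4 σ bonds — 4 electron domains, sp3.

C1 sp3, C2 sp3, C3 sp3, C4 sp2, C5 sp2, C6 sp3, C7 sp3, C8 sp3, C9 sp3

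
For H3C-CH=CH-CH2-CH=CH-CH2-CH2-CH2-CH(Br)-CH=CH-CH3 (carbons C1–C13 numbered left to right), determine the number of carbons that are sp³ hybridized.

7

C1: sp3 ✓
C2: sp2
C3: sp2
C4: sp3 ✓
C5: sp2
C6: sp2
C7: sp3 ✓
C8: sp3 ✓
C9: sp3 ✓
C10: sp3 ✓
C11: sp2
C12: sp2
C13: sp3 ✓
C1, C4, C7, C8, C9, C10, C13 → 7 sp3 carbons.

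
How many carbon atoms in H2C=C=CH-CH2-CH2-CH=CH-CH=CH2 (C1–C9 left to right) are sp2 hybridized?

6

C1: sp2 ✓
C2: sp
C3: sp2 ✓
C4: sp3
C5: sp3
C6: sp2 ✓
C7: sp2 ✓
C8: sp2 ✓
C9: sp2 ✓
C1, C3, C6, C7, C8, C9 → 6 sp2 carbons.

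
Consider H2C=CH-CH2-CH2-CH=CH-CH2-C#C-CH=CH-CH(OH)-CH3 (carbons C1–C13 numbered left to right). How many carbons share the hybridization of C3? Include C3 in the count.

5

C3 is sp3 (only σ bonds).
C1: sp2
C2: sp2
C3: sp3 ✓
C4: sp3 ✓
C5: sp2
C6: sp2
C7: sp3 ✓
C8: sp
C9: sp
C10: sp2
C11: sp2
C12: sp3 ✓
C13: sp3 ✓
5 carbons are sp3.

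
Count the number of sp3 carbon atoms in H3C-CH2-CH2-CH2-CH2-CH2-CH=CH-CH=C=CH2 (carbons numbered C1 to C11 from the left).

6

C1: sp3 ✓
C2: sp3 ✓
C3: sp3 ✓
C4: sp3 ✓
C5: sp3 ✓
C6: sp3 ✓
C7: sp2
C8: sp2
C9: sp2
C10: sp
C11: sp2
C1, C2, C3, C4, C5, C6 → 6 sp3 carbons.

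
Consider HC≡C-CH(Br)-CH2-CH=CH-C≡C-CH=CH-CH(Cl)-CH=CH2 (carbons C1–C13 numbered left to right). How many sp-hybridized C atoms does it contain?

4

C1: sp ✓
C2: sp ✓
C3: sp3
C4: sp3
C5: sp2
C6: sp2
C7: sp ✓
C8: sp ✓
C9: sp2
C10: sp2
C11: sp3
C12: sp2
C13: sp2
C1, C2, C7, C8 → 4 sp carbons.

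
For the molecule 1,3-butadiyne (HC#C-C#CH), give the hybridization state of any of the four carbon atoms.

Every carbon is part of a C≡C triple bond: two σ regions → sp.

sp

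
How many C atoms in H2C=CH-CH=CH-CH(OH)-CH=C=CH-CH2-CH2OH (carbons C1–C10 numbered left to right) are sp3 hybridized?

C1: sp2
C2: sp2
C3: sp2
C4: sp2
C5: sp3 ✓
C6: sp2
C7: sp
C8: sp2
C9: sp3 ✓
C10: sp3 ✓
C5, C9, C10 → 3 sp3 carbons.

3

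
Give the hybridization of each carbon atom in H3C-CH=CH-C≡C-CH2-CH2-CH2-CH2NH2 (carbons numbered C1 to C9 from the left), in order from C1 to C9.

C1 sp3, C2 sp2, C3 sp2, C4 sp, C5 sp, C6 sp3, C7 sp3, C8 sp3, C9 sp3

C1: 4 σ bonds; 4 regions of electron density → sp3.
C2 is sp2: 3 σ bonds, plus one π bond, 3 electron-density regions.
C3 carries 3 σ bonds, plus one π bond, giving a steric number of 3, so it is sp2.
C4 — 2 σ bonds, plus two π bonds. Steric number 2, so sp.
C5 — 2 σ bonds, plus two π bonds. Steric number 2, so sp.
C6 has 4 σ bonds: steric number 4 → sp3.
C7 is sp3: 4 σ bonds, 4 electron-density regions.
C8 — 4 σ bonds. Steric number 4, so sp3.
C9 — 4 σ bonds. Steric number 4, so sp3.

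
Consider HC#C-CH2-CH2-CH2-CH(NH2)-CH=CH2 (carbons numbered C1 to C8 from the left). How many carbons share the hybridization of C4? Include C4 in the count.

4

C4 is sp3 (only σ bonds).
C1: sp
C2: sp
C3: sp3 ✓
C4: sp3 ✓
C5: sp3 ✓
C6: sp3 ✓
C7: sp2
C8: sp2
4 carbons are sp3.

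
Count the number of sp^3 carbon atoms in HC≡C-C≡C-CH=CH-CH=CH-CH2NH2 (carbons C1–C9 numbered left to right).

1

C1: sp
C2: sp
C3: sp
C4: sp
C5: sp2
C6: sp2
C7: sp2
C8: sp2
C9: sp3 ✓
C9 → 1 sp3 carbon.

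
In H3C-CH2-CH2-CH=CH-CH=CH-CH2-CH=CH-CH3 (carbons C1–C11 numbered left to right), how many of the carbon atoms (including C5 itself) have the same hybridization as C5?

C5 is sp2 (one π bond).
C1: sp3
C2: sp3
C3: sp3
C4: sp2 ✓
C5: sp2 ✓
C6: sp2 ✓
C7: sp2 ✓
C8: sp3
C9: sp2 ✓
C10: sp2 ✓
C11: sp3
6 carbons are sp2.

6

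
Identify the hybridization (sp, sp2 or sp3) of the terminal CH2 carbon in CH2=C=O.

sp^2

The terminal CH2 carbon: 3 σ bonds, plus one π bond — 3 electron domains, sp2.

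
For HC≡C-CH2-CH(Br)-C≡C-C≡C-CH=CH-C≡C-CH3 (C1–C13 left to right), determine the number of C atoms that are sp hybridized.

8

C1: sp ✓
C2: sp ✓
C3: sp3
C4: sp3
C5: sp ✓
C6: sp ✓
C7: sp ✓
C8: sp ✓
C9: sp2
C10: sp2
C11: sp ✓
C12: sp ✓
C13: sp3
C1, C2, C5, C6, C7, C8, C11, C12 → 8 sp carbons.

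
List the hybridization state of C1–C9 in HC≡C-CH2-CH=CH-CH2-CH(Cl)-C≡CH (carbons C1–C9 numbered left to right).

C1 sp, C2 sp, C3 sp3, C4 sp2, C5 sp2, C6 sp3, C7 sp3, C8 sp, C9 sp

C1: 2 σ bonds, plus two π bonds; 2 regions of electron density → sp.
C2 — 2 σ bonds, plus two π bonds. Steric number 2, so sp.
C3 carries 4 σ bonds, giving a steric number of 4, so it is sp3.
C4 is sp2: 3 σ bonds, plus one π bond, 3 electron-density regions.
C5: 3 σ bonds, plus one π bond — 3 electron domains, sp2.
C6 (4 σ bonds) has steric number 4: sp3.
C7 carries 4 σ bonds, giving a steric number of 4, so it is sp3.
C8: 2 σ bonds, plus two π bonds — 2 electron domains, sp.
C9: 2 σ bonds, plus two π bonds — 2 electron domains, sp.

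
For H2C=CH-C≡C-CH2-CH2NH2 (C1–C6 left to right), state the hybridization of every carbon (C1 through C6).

C1 (3 σ bonds, plus one π bond) has steric number 3: sp2.
C2: 3 σ bonds, plus one π bond; 3 regions of electron density → sp2.
C3: 2 σ bonds, plus two π bonds — 2 electron domains, sp.
C4 has 2 σ bonds, plus two π bonds: steric number 2 → sp.
C5 has 4 σ bonds: steric number 4 → sp3.
C6: 4 σ bonds — 4 electron domains, sp3.

C1 sp2, C2 sp2, C3 sp, C4 sp, C5 sp3, C6 sp3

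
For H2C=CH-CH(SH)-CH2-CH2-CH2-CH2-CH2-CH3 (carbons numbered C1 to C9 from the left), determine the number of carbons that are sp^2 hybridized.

2

C1: sp2 ✓
C2: sp2 ✓
C3: sp3
C4: sp3
C5: sp3
C6: sp3
C7: sp3
C8: sp3
C9: sp3
C1, C2 → 2 sp2 carbons.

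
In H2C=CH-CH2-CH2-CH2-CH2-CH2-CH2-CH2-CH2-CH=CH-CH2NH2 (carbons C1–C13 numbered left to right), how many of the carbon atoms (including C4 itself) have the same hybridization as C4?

C4 is sp3 (only σ bonds).
C1: sp2
C2: sp2
C3: sp3 ✓
C4: sp3 ✓
C5: sp3 ✓
C6: sp3 ✓
C7: sp3 ✓
C8: sp3 ✓
C9: sp3 ✓
C10: sp3 ✓
C11: sp2
C12: sp2
C13: sp3 ✓
9 carbons are sp3.

9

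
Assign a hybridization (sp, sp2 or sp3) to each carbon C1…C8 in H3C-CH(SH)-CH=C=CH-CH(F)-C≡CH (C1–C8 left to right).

C1: 4 σ bonds — 4 electron domains, sp3.
C2 — 4 σ bonds. Steric number 4, so sp3.
C3 is sp2: 3 σ bonds, plus one π bond, 3 electron-density regions.
C4 has 2 σ bonds, plus two π bonds: steric number 2 → sp.
C5 — 3 σ bonds, plus one π bond. Steric number 3, so sp2.
C6: 4 σ bonds; 4 regions of electron density → sp3.
C7 carries 2 σ bonds, plus two π bonds, giving a steric number of 2, so it is sp.
C8: 2 σ bonds, plus two π bonds — 2 electron domains, sp.

C1 sp3, C2 sp3, C3 sp2, C4 sp, C5 sp2, C6 sp3, C7 sp, C8 sp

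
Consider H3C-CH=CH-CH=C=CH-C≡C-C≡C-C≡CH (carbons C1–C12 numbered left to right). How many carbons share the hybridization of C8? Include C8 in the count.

7

C8 is sp (two π bonds).
C1: sp3
C2: sp2
C3: sp2
C4: sp2
C5: sp ✓
C6: sp2
C7: sp ✓
C8: sp ✓
C9: sp ✓
C10: sp ✓
C11: sp ✓
C12: sp ✓
7 carbons are sp.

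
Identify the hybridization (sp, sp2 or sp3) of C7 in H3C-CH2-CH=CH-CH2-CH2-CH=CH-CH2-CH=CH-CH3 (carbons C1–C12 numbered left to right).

sp2

C7: 3 σ bonds, plus one π bond — 3 electron domains, sp2.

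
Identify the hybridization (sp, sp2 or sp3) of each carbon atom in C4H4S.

sp²

Each carbon atom: 3 σ bonds, plus one π bond — 3 electron domains, sp2.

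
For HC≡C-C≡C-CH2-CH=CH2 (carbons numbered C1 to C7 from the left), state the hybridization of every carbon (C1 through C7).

C1 sp, C2 sp, C3 sp, C4 sp, C5 sp3, C6 sp2, C7 sp2

C1: 2 σ bonds, plus two π bonds — 2 electron domains, sp.
C2 is sp: 2 σ bonds, plus two π bonds, 2 electron-density regions.
C3 is sp: 2 σ bonds, plus two π bonds, 2 electron-density regions.
C4: 2 σ bonds, plus two π bonds; 2 regions of electron density → sp.
C5 — 4 σ bonds. Steric number 4, so sp3.
C6 is sp2: 3 σ bonds, plus one π bond, 3 electron-density regions.
C7 has 3 σ bonds, plus one π bond: steric number 3 → sp2.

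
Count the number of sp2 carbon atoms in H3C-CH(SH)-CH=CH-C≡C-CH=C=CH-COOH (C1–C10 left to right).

C1: sp3
C2: sp3
C3: sp2 ✓
C4: sp2 ✓
C5: sp
C6: sp
C7: sp2 ✓
C8: sp
C9: sp2 ✓
C10: sp2 ✓
C3, C4, C7, C9, C10 → 5 sp2 carbons.

5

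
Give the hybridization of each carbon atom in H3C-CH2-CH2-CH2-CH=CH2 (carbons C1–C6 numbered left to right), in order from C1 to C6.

C1 (4 σ bonds) has steric number 4: sp3.
C2 carries 4 σ bonds, giving a steric number of 4, so it is sp3.
C3: 4 σ bonds; 4 regions of electron density → sp3.
C4: 4 σ bonds — 4 electron domains, sp3.
C5 — 3 σ bonds, plus one π bond. Steric number 3, so sp2.
C6 — 3 σ bonds, plus one π bond. Steric number 3, so sp2.

C1 sp3, C2 sp3, C3 sp3, C4 sp3, C5 sp2, C6 sp2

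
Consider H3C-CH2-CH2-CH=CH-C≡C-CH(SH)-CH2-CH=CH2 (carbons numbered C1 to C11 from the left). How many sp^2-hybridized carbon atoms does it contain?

C1: sp3
C2: sp3
C3: sp3
C4: sp2 ✓
C5: sp2 ✓
C6: sp
C7: sp
C8: sp3
C9: sp3
C10: sp2 ✓
C11: sp2 ✓
C4, C5, C10, C11 → 4 sp2 carbons.

4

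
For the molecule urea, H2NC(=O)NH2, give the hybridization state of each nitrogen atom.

Both N lone pairs are conjugated with the C=O; planar sp2.

sp^2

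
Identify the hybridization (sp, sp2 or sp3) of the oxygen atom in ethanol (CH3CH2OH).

The oxygen atom — 2 σ bonds and 2 lone pairs. Steric number 4, so sp3.

sp^3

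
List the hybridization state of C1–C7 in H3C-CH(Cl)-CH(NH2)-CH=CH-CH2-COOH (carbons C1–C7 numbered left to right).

C1 is sp3: 4 σ bonds, 4 electron-density regions.
C2 is sp3: 4 σ bonds, 4 electron-density regions.
C3 is sp3: 4 σ bonds, 4 electron-density regions.
C4: 3 σ bonds, plus one π bond; 3 regions of electron density → sp2.
C5: 3 σ bonds, plus one π bond — 3 electron domains, sp2.
C6: 4 σ bonds — 4 electron domains, sp3.
C7 is sp2: 3 σ bonds, plus one π bond, 3 electron-density regions.

C1 sp3, C2 sp3, C3 sp3, C4 sp2, C5 sp2, C6 sp3, C7 sp2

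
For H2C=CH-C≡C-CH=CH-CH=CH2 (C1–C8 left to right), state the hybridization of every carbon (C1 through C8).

C1 has 3 σ bonds, plus one π bond: steric number 3 → sp2.
C2 — 3 σ bonds, plus one π bond. Steric number 3, so sp2.
C3 has 2 σ bonds, plus two π bonds: steric number 2 → sp.
C4 has 2 σ bonds, plus two π bonds: steric number 2 → sp.
C5 has 3 σ bonds, plus one π bond: steric number 3 → sp2.
C6 has 3 σ bonds, plus one π bond: steric number 3 → sp2.
C7 carries 3 σ bonds, plus one π bond, giving a steric number of 3, so it is sp2.
C8: 3 σ bonds, plus one π bond; 3 regions of electron density → sp2.

C1 sp2, C2 sp2, C3 sp, C4 sp, C5 sp2, C6 sp2, C7 sp2, C8 sp2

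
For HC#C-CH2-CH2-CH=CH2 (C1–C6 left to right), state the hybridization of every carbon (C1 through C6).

C1: 2 σ bonds, plus two π bonds — 2 electron domains, sp.
C2 has 2 σ bonds, plus two π bonds: steric number 2 → sp.
C3 carries 4 σ bonds, giving a steric number of 4, so it is sp3.
C4: 4 σ bonds — 4 electron domains, sp3.
C5: 3 σ bonds, plus one π bond — 3 electron domains, sp2.
C6 is sp2: 3 σ bonds, plus one π bond, 3 electron-density regions.

C1 sp, C2 sp, C3 sp3, C4 sp3, C5 sp2, C6 sp2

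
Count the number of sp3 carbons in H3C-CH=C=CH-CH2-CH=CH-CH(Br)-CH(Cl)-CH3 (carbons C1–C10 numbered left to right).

5

C1: sp3 ✓
C2: sp2
C3: sp
C4: sp2
C5: sp3 ✓
C6: sp2
C7: sp2
C8: sp3 ✓
C9: sp3 ✓
C10: sp3 ✓
C1, C5, C8, C9, C10 → 5 sp3 carbons.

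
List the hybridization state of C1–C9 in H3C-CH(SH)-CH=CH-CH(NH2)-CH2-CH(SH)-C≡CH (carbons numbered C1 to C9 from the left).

C1 has 4 σ bonds: steric number 4 → sp3.
C2 is sp3: 4 σ bonds, 4 electron-density regions.
C3: 3 σ bonds, plus one π bond — 3 electron domains, sp2.
C4 (3 σ bonds, plus one π bond) has steric number 3: sp2.
C5 — 4 σ bonds. Steric number 4, so sp3.
C6: 4 σ bonds; 4 regions of electron density → sp3.
C7 (4 σ bonds) has steric number 4: sp3.
C8: 2 σ bonds, plus two π bonds — 2 electron domains, sp.
C9 is sp: 2 σ bonds, plus two π bonds, 2 electron-density regions.

C1 sp3, C2 sp3, C3 sp2, C4 sp2, C5 sp3, C6 sp3, C7 sp3, C8 sp, C9 sp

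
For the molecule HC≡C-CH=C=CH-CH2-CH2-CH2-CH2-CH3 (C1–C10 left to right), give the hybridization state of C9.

C9 (4 σ bonds) has steric number 4: sp3.

sp³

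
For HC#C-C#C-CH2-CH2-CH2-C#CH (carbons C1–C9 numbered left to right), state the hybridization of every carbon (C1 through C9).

C1 is sp: 2 σ bonds, plus two π bonds, 2 electron-density regions.
C2: 2 σ bonds, plus two π bonds; 2 regions of electron density → sp.
C3 is sp: 2 σ bonds, plus two π bonds, 2 electron-density regions.
C4 (2 σ bonds, plus two π bonds) has steric number 2: sp.
C5: 4 σ bonds — 4 electron domains, sp3.
C6 carries 4 σ bonds, giving a steric number of 4, so it is sp3.
C7 is sp3: 4 σ bonds, 4 electron-density regions.
C8: 2 σ bonds, plus two π bonds — 2 electron domains, sp.
C9 has 2 σ bonds, plus two π bonds: steric number 2 → sp.

C1 sp, C2 sp, C3 sp, C4 sp, C5 sp3, C6 sp3, C7 sp3, C8 sp, C9 sp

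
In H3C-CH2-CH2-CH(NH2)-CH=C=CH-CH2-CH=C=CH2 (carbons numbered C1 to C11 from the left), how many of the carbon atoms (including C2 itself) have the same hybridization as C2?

5

C2 is sp3 (only σ bonds).
C1: sp3 ✓
C2: sp3 ✓
C3: sp3 ✓
C4: sp3 ✓
C5: sp2
C6: sp
C7: sp2
C8: sp3 ✓
C9: sp2
C10: sp
C11: sp2
5 carbons are sp3.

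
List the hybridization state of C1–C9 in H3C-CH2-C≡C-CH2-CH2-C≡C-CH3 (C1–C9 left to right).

C1 sp3, C2 sp3, C3 sp, C4 sp, C5 sp3, C6 sp3, C7 sp, C8 sp, C9 sp3

C1: 4 σ bonds; 4 regions of electron density → sp3.
C2 has 4 σ bonds: steric number 4 → sp3.
C3 is sp: 2 σ bonds, plus two π bonds, 2 electron-density regions.
C4 carries 2 σ bonds, plus two π bonds, giving a steric number of 2, so it is sp.
C5 carries 4 σ bonds, giving a steric number of 4, so it is sp3.
C6 — 4 σ bonds. Steric number 4, so sp3.
C7: 2 σ bonds, plus two π bonds — 2 electron domains, sp.
C8: 2 σ bonds, plus two π bonds; 2 regions of electron density → sp.
C9 has 4 σ bonds: steric number 4 → sp3.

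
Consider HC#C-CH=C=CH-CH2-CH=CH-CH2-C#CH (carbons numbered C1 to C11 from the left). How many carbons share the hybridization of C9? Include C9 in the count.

C9 is sp3 (only σ bonds).
C1: sp
C2: sp
C3: sp2
C4: sp
C5: sp2
C6: sp3 ✓
C7: sp2
C8: sp2
C9: sp3 ✓
C10: sp
C11: sp
2 carbons are sp3.

2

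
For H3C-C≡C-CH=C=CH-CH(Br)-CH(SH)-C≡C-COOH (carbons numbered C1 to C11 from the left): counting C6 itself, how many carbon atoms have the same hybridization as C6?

C6 is sp2 (one π bond).
C1: sp3
C2: sp
C3: sp
C4: sp2 ✓
C5: sp
C6: sp2 ✓
C7: sp3
C8: sp3
C9: sp
C10: sp
C11: sp2 ✓
3 carbons are sp2.

3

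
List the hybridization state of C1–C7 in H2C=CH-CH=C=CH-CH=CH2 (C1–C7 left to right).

C1 sp2, C2 sp2, C3 sp2, C4 sp, C5 sp2, C6 sp2, C7 sp2

C1 — 3 σ bonds, plus one π bond. Steric number 3, so sp2.
C2 is sp2: 3 σ bonds, plus one π bond, 3 electron-density regions.
C3 has 3 σ bonds, plus one π bond: steric number 3 → sp2.
C4 is sp: 2 σ bonds, plus two π bonds, 2 electron-density regions.
C5 (3 σ bonds, plus one π bond) has steric number 3: sp2.
C6 carries 3 σ bonds, plus one π bond, giving a steric number of 3, so it is sp2.
C7 has 3 σ bonds, plus one π bond: steric number 3 → sp2.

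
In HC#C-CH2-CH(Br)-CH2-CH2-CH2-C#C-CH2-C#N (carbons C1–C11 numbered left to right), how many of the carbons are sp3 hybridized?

C1: sp
C2: sp
C3: sp3 ✓
C4: sp3 ✓
C5: sp3 ✓
C6: sp3 ✓
C7: sp3 ✓
C8: sp
C9: sp
C10: sp3 ✓
C11: sp
C3, C4, C5, C6, C7, C10 → 6 sp3 carbons.

6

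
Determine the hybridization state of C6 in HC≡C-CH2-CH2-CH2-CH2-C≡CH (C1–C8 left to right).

C6 — 4 σ bonds. Steric number 4, so sp3.

sp3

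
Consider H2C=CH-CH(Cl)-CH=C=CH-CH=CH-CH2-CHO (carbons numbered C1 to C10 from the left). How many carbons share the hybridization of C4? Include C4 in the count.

C4 is sp2 (one π bond).
C1: sp2 ✓
C2: sp2 ✓
C3: sp3
C4: sp2 ✓
C5: sp
C6: sp2 ✓
C7: sp2 ✓
C8: sp2 ✓
C9: sp3
C10: sp2 ✓
7 carbons are sp2.

7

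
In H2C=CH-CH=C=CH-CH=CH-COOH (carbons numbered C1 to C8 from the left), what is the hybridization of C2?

C2 has 3 σ bonds, plus one π bond: steric number 3 → sp2.

sp²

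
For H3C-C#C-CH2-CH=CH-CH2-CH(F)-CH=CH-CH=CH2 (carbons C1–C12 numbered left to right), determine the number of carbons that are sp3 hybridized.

4

C1: sp3 ✓
C2: sp
C3: sp
C4: sp3 ✓
C5: sp2
C6: sp2
C7: sp3 ✓
C8: sp3 ✓
C9: sp2
C10: sp2
C11: sp2
C12: sp2
C1, C4, C7, C8 → 4 sp3 carbons.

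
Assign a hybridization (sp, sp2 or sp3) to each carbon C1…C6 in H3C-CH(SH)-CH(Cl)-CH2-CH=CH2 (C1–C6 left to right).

C1: 4 σ bonds — 4 electron domains, sp3.
C2 carries 4 σ bonds, giving a steric number of 4, so it is sp3.
C3 has 4 σ bonds: steric number 4 → sp3.
C4 — 4 σ bonds. Steric number 4, so sp3.
C5 has 3 σ bonds, plus one π bond: steric number 3 → sp2.
C6 is sp2: 3 σ bonds, plus one π bond, 3 electron-density regions.

C1 sp3, C2 sp3, C3 sp3, C4 sp3, C5 sp2, C6 sp2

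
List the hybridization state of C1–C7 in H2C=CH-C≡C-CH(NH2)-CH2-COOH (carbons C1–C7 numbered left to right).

C1 has 3 σ bonds, plus one π bond: steric number 3 → sp2.
C2 — 3 σ bonds, plus one π bond. Steric number 3, so sp2.
C3 (2 σ bonds, plus two π bonds) has steric number 2: sp.
C4: 2 σ bonds, plus two π bonds; 2 regions of electron density → sp.
C5 is sp3: 4 σ bonds, 4 electron-density regions.
C6: 4 σ bonds; 4 regions of electron density → sp3.
C7 carries 3 σ bonds, plus one π bond, giving a steric number of 3, so it is sp2.

C1 sp2, C2 sp2, C3 sp, C4 sp, C5 sp3, C6 sp3, C7 sp2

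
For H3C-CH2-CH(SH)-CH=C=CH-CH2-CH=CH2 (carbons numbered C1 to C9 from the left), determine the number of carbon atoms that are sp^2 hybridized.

4

C1: sp3
C2: sp3
C3: sp3
C4: sp2 ✓
C5: sp
C6: sp2 ✓
C7: sp3
C8: sp2 ✓
C9: sp2 ✓
C4, C6, C8, C9 → 4 sp2 carbons.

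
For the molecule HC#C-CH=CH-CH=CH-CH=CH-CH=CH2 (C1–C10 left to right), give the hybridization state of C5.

C5: 3 σ bonds, plus one π bond — 3 electron domains, sp2.

sp^2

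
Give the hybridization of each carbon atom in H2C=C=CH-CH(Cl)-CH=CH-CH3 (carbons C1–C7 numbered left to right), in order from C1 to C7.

C1 sp2, C2 sp, C3 sp2, C4 sp3, C5 sp2, C6 sp2, C7 sp3

C1 carries 3 σ bonds, plus one π bond, giving a steric number of 3, so it is sp2.
C2: 2 σ bonds, plus two π bonds; 2 regions of electron density → sp.
C3 — 3 σ bonds, plus one π bond. Steric number 3, so sp2.
C4: 4 σ bonds; 4 regions of electron density → sp3.
C5 carries 3 σ bonds, plus one π bond, giving a steric number of 3, so it is sp2.
C6: 3 σ bonds, plus one π bond; 3 regions of electron density → sp2.
C7 has 4 σ bonds: steric number 4 → sp3.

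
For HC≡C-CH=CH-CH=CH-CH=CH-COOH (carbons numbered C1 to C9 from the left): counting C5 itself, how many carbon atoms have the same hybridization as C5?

7

C5 is sp2 (one π bond).
C1: sp
C2: sp
C3: sp2 ✓
C4: sp2 ✓
C5: sp2 ✓
C6: sp2 ✓
C7: sp2 ✓
C8: sp2 ✓
C9: sp2 ✓
7 carbons are sp2.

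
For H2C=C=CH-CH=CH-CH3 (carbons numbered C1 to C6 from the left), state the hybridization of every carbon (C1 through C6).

C1 sp2, C2 sp, C3 sp2, C4 sp2, C5 sp2, C6 sp3

C1 has 3 σ bonds, plus one π bond: steric number 3 → sp2.
C2 has 2 σ bonds, plus two π bonds: steric number 2 → sp.
C3 — 3 σ bonds, plus one π bond. Steric number 3, so sp2.
C4 (3 σ bonds, plus one π bond) has steric number 3: sp2.
C5 carries 3 σ bonds, plus one π bond, giving a steric number of 3, so it is sp2.
C6: 4 σ bonds — 4 electron domains, sp3.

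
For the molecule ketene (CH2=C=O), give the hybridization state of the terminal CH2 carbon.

sp2

The terminal CH2 carbon carries 3 σ bonds, plus one π bond, giving a steric number of 3, so it is sp2.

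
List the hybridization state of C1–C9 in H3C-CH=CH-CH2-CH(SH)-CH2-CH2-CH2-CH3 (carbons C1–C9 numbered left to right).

C1 is sp3: 4 σ bonds, 4 electron-density regions.
C2 carries 3 σ bonds, plus one π bond, giving a steric number of 3, so it is sp2.
C3 has 3 σ bonds, plus one π bond: steric number 3 → sp2.
C4: 4 σ bonds — 4 electron domains, sp3.
C5: 4 σ bonds — 4 electron domains, sp3.
C6 carries 4 σ bonds, giving a steric number of 4, so it is sp3.
C7 is sp3: 4 σ bonds, 4 electron-density regions.
C8 carries 4 σ bonds, giving a steric number of 4, so it is sp3.
C9 has 4 σ bonds: steric number 4 → sp3.

C1 sp3, C2 sp2, C3 sp2, C4 sp3, C5 sp3, C6 sp3, C7 sp3, C8 sp3, C9 sp3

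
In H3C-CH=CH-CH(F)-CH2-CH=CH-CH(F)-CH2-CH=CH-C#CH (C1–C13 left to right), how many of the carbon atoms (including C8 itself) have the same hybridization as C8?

C8 is sp3 (only σ bonds).
C1: sp3 ✓
C2: sp2
C3: sp2
C4: sp3 ✓
C5: sp3 ✓
C6: sp2
C7: sp2
C8: sp3 ✓
C9: sp3 ✓
C10: sp2
C11: sp2
C12: sp
C13: sp
5 carbons are sp3.

5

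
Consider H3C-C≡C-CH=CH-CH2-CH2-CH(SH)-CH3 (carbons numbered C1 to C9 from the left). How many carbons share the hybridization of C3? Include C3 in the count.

C3 is sp (two π bonds).
C1: sp3
C2: sp ✓
C3: sp ✓
C4: sp2
C5: sp2
C6: sp3
C7: sp3
C8: sp3
C9: sp3
2 carbons are sp.

2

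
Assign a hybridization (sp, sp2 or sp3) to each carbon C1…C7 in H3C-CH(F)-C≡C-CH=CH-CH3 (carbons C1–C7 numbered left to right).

C1 sp3, C2 sp3, C3 sp, C4 sp, C5 sp2, C6 sp2, C7 sp3

C1: 4 σ bonds; 4 regions of electron density → sp3.
C2 (4 σ bonds) has steric number 4: sp3.
C3: 2 σ bonds, plus two π bonds; 2 regions of electron density → sp.
C4 is sp: 2 σ bonds, plus two π bonds, 2 electron-density regions.
C5 has 3 σ bonds, plus one π bond: steric number 3 → sp2.
C6 carries 3 σ bonds, plus one π bond, giving a steric number of 3, so it is sp2.
C7 (4 σ bonds) has steric number 4: sp3.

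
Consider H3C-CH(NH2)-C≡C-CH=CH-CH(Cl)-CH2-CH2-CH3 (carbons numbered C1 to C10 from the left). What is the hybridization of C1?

sp^3

C1 has 4 σ bonds: steric number 4 → sp3.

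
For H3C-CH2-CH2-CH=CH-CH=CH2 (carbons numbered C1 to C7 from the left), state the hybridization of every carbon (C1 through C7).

C1 is sp3: 4 σ bonds, 4 electron-density regions.
C2: 4 σ bonds — 4 electron domains, sp3.
C3 — 4 σ bonds. Steric number 4, so sp3.
C4 is sp2: 3 σ bonds, plus one π bond, 3 electron-density regions.
C5 is sp2: 3 σ bonds, plus one π bond, 3 electron-density regions.
C6 — 3 σ bonds, plus one π bond. Steric number 3, so sp2.
C7 (3 σ bonds, plus one π bond) has steric number 3: sp2.

C1 sp3, C2 sp3, C3 sp3, C4 sp2, C5 sp2, C6 sp2, C7 sp2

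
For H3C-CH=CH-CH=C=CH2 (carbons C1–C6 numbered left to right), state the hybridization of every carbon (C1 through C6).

C1 sp3, C2 sp2, C3 sp2, C4 sp2, C5 sp, C6 sp2

C1 (4 σ bonds) has steric number 4: sp3.
C2: 3 σ bonds, plus one π bond — 3 electron domains, sp2.
C3 is sp2: 3 σ bonds, plus one π bond, 3 electron-density regions.
C4 (3 σ bonds, plus one π bond) has steric number 3: sp2.
C5 — 2 σ bonds, plus two π bonds. Steric number 2, so sp.
C6 (3 σ bonds, plus one π bond) has steric number 3: sp2.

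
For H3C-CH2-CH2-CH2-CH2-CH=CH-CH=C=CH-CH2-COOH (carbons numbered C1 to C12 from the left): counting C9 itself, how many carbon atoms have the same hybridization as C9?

C9 is sp (two π bonds).
C1: sp3
C2: sp3
C3: sp3
C4: sp3
C5: sp3
C6: sp2
C7: sp2
C8: sp2
C9: sp ✓
C10: sp2
C11: sp3
C12: sp2
1 carbon is sp.

1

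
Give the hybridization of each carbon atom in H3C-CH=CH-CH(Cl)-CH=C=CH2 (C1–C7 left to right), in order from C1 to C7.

C1 has 4 σ bonds: steric number 4 → sp3.
C2: 3 σ bonds, plus one π bond; 3 regions of electron density → sp2.
C3 carries 3 σ bonds, plus one π bond, giving a steric number of 3, so it is sp2.
C4 — 4 σ bonds. Steric number 4, so sp3.
C5: 3 σ bonds, plus one π bond — 3 electron domains, sp2.
C6 is sp: 2 σ bonds, plus two π bonds, 2 electron-density regions.
C7 — 3 σ bonds, plus one π bond. Steric number 3, so sp2.

C1 sp3, C2 sp2, C3 sp2, C4 sp3, C5 sp2, C6 sp, C7 sp2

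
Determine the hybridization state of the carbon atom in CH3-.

Three σ bonds + one lone pair = steric number 4 → sp3, pyramidal.

sp^3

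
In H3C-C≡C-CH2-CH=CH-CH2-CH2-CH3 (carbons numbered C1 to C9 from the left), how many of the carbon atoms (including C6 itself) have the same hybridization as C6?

2

C6 is sp2 (one π bond).
C1: sp3
C2: sp
C3: sp
C4: sp3
C5: sp2 ✓
C6: sp2 ✓
C7: sp3
C8: sp3
C9: sp3
2 carbons are sp2.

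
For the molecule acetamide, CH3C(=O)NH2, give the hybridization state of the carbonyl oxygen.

sp2

The carbonyl oxygen has 1 σ bond and 2 lone pairs, plus one π bond: steric number 3 → sp2.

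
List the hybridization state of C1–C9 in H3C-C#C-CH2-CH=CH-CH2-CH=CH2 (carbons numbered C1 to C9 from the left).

C1 sp3, C2 sp, C3 sp, C4 sp3, C5 sp2, C6 sp2, C7 sp3, C8 sp2, C9 sp2

C1 is sp3: 4 σ bonds, 4 electron-density regions.
C2 — 2 σ bonds, plus two π bonds. Steric number 2, so sp.
C3: 2 σ bonds, plus two π bonds — 2 electron domains, sp.
C4 — 4 σ bonds. Steric number 4, so sp3.
C5 carries 3 σ bonds, plus one π bond, giving a steric number of 3, so it is sp2.
C6 (3 σ bonds, plus one π bond) has steric number 3: sp2.
C7 (4 σ bonds) has steric number 4: sp3.
C8 (3 σ bonds, plus one π bond) has steric number 3: sp2.
C9 carries 3 σ bonds, plus one π bond, giving a steric number of 3, so it is sp2.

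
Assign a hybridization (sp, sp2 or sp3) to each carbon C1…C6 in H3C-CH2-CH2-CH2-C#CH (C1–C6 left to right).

C1 sp3, C2 sp3, C3 sp3, C4 sp3, C5 sp, C6 sp

C1 carries 4 σ bonds, giving a steric number of 4, so it is sp3.
C2 (4 σ bonds) has steric number 4: sp3.
C3 carries 4 σ bonds, giving a steric number of 4, so it is sp3.
C4: 4 σ bonds; 4 regions of electron density → sp3.
C5 — 2 σ bonds, plus two π bonds. Steric number 2, so sp.
C6 carries 2 σ bonds, plus two π bonds, giving a steric number of 2, so it is sp.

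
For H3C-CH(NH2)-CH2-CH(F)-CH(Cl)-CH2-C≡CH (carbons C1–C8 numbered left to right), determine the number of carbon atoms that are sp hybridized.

2

C1: sp3
C2: sp3
C3: sp3
C4: sp3
C5: sp3
C6: sp3
C7: sp ✓
C8: sp ✓
C7, C8 → 2 sp carbons.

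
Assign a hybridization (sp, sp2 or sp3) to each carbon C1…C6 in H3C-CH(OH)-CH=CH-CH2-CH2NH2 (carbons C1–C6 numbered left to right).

C1 sp3, C2 sp3, C3 sp2, C4 sp2, C5 sp3, C6 sp3

C1 carries 4 σ bonds, giving a steric number of 4, so it is sp3.
C2: 4 σ bonds; 4 regions of electron density → sp3.
C3 (3 σ bonds, plus one π bond) has steric number 3: sp2.
C4 has 3 σ bonds, plus one π bond: steric number 3 → sp2.
C5 has 4 σ bonds: steric number 4 → sp3.
C6 carries 4 σ bonds, giving a steric number of 4, so it is sp3.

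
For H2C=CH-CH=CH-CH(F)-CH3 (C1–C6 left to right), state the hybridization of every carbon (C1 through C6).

C1: 3 σ bonds, plus one π bond — 3 electron domains, sp2.
C2 carries 3 σ bonds, plus one π bond, giving a steric number of 3, so it is sp2.
C3 is sp2: 3 σ bonds, plus one π bond, 3 electron-density regions.
C4 has 3 σ bonds, plus one π bond: steric number 3 → sp2.
C5: 4 σ bonds; 4 regions of electron density → sp3.
C6 has 4 σ bonds: steric number 4 → sp3.

C1 sp2, C2 sp2, C3 sp2, C4 sp2, C5 sp3, C6 sp3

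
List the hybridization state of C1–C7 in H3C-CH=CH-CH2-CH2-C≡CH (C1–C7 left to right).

C1: 4 σ bonds — 4 electron domains, sp3.
C2: 3 σ bonds, plus one π bond; 3 regions of electron density → sp2.
C3 — 3 σ bonds, plus one π bond. Steric number 3, so sp2.
C4 is sp3: 4 σ bonds, 4 electron-density regions.
C5 is sp3: 4 σ bonds, 4 electron-density regions.
C6 carries 2 σ bonds, plus two π bonds, giving a steric number of 2, so it is sp.
C7: 2 σ bonds, plus two π bonds — 2 electron domains, sp.

C1 sp3, C2 sp2, C3 sp2, C4 sp3, C5 sp3, C6 sp, C7 sp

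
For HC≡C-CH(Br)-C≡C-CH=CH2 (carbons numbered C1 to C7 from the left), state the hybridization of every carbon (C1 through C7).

C1 sp, C2 sp, C3 sp3, C4 sp, C5 sp, C6 sp2, C7 sp2

C1 has 2 σ bonds, plus two π bonds: steric number 2 → sp.
C2 is sp: 2 σ bonds, plus two π bonds, 2 electron-density regions.
C3 carries 4 σ bonds, giving a steric number of 4, so it is sp3.
C4 — 2 σ bonds, plus two π bonds. Steric number 2, so sp.
C5 has 2 σ bonds, plus two π bonds: steric number 2 → sp.
C6: 3 σ bonds, plus one π bond; 3 regions of electron density → sp2.
C7: 3 σ bonds, plus one π bond — 3 electron domains, sp2.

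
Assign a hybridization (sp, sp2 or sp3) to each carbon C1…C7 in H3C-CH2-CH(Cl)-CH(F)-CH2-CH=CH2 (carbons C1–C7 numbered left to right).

C1 sp3, C2 sp3, C3 sp3, C4 sp3, C5 sp3, C6 sp2, C7 sp2

C1 (4 σ bonds) has steric number 4: sp3.
C2: 4 σ bonds — 4 electron domains, sp3.
C3: 4 σ bonds; 4 regions of electron density → sp3.
C4: 4 σ bonds; 4 regions of electron density → sp3.
C5: 4 σ bonds; 4 regions of electron density → sp3.
C6: 3 σ bonds, plus one π bond; 3 regions of electron density → sp2.
C7: 3 σ bonds, plus one π bond — 3 electron domains, sp2.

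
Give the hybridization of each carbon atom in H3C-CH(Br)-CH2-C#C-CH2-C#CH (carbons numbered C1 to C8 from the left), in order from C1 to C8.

C1 is sp3: 4 σ bonds, 4 electron-density regions.
C2 has 4 σ bonds: steric number 4 → sp3.
C3: 4 σ bonds — 4 electron domains, sp3.
C4 is sp: 2 σ bonds, plus two π bonds, 2 electron-density regions.
C5 is sp: 2 σ bonds, plus two π bonds, 2 electron-density regions.
C6: 4 σ bonds — 4 electron domains, sp3.
C7 has 2 σ bonds, plus two π bonds: steric number 2 → sp.
C8 (2 σ bonds, plus two π bonds) has steric number 2: sp.

C1 sp3, C2 sp3, C3 sp3, C4 sp, C5 sp, C6 sp3, C7 sp, C8 sp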